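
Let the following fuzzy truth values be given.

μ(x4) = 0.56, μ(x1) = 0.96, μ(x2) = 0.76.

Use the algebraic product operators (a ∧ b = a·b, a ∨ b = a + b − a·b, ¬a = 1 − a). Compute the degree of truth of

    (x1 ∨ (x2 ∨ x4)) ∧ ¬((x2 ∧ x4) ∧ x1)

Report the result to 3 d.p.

0.589

x2 ∨ x4 = a + b − a·b on (0.7600, 0.5600) = 0.8944
x1 ∨ (x2 ∨ x4) = a + b − a·b on (0.9600, 0.8944) = 0.9958
x2 ∧ x4 = a·b on (0.7600, 0.5600) = 0.4256
(x2 ∧ x4) ∧ x1 = a·b on (0.4256, 0.9600) = 0.4086
¬((x2 ∧ x4) ∧ x1) = 1 − 0.4086 = 0.5914
(x1 ∨ (x2 ∨ x4)) ∧ ¬((x2 ∧ x4) ∧ x1) = a·b on (0.9958, 0.5914) = 0.5889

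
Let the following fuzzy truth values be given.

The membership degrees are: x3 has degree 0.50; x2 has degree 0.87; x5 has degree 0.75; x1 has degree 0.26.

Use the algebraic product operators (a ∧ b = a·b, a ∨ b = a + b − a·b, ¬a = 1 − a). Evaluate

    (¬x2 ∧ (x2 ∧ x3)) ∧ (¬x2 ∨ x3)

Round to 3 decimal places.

0.032

¬x2 = 1 − 0.8700 = 0.1300
x2 ∧ x3 = a·b on (0.8700, 0.5000) = 0.4350
¬x2 ∧ (x2 ∧ x3) = a·b on (0.1300, 0.4350) = 0.0566
¬x2 = 1 − 0.8700 = 0.1300
¬x2 ∨ x3 = a + b − a·b on (0.1300, 0.5000) = 0.5650
(¬x2 ∧ (x2 ∧ x3)) ∧ (¬x2 ∨ x3) = a·b on (0.0566, 0.5650) = 0.0320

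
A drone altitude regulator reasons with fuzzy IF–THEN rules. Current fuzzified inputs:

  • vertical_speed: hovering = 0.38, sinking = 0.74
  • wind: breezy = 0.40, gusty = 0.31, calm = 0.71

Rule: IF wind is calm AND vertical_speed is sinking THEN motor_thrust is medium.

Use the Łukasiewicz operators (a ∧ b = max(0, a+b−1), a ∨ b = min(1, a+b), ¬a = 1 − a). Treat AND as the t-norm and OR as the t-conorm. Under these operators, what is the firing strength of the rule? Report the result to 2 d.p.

firing strength: calm=0.71, sinking=0.74; AND[max(0, a+b−1)] → w = 0.45

0.45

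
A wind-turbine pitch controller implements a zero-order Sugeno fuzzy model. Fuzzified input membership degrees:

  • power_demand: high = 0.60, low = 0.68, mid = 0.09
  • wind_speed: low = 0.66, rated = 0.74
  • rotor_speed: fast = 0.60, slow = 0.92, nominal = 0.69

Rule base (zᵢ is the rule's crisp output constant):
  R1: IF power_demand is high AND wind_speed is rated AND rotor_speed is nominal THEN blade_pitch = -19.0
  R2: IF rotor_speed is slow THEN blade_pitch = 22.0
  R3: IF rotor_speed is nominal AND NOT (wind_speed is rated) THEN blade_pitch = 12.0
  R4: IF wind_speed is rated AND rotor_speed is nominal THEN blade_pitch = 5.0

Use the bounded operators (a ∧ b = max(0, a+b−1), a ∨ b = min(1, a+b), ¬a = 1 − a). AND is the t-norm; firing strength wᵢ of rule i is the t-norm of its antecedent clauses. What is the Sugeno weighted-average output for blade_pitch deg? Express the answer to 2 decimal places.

R1 (z=-19.0): high=0.60, rated=0.74, nominal=0.69; AND[max(0, a+b−1)] → w = 0.03
R2 (z=22.0): slow=0.92 → w = 0.92
R3 (z=12.0): nominal=0.69, ¬rated=1−0.74=0.26; AND[max(0, a+b−1)] → w = 0.00
R4 (z=5.0): rated=0.74, nominal=0.69; AND[max(0, a+b−1)] → w = 0.43
Weighted average = (0.03·-19.0 + 0.92·22.0 + 0.00·12.0 + 0.43·5.0) / (0.03 + 0.92 + 0.00 + 0.43)
  = 21.8200 / 1.3800 = 15.81

15.81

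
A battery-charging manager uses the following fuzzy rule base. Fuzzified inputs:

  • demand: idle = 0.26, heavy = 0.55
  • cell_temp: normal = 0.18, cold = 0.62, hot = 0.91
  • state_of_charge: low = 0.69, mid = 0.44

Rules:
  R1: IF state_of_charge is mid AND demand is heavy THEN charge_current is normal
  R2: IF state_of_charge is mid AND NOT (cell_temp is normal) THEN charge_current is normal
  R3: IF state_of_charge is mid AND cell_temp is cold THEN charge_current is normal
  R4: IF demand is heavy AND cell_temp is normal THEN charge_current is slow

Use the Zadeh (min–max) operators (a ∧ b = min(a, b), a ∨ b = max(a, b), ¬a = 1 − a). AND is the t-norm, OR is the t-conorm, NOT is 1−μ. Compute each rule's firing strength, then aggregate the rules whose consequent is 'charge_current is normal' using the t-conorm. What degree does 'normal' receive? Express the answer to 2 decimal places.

0.44

R1: mid=0.44, heavy=0.55; AND[min(a, b)] → w = 0.44
R2: mid=0.44, ¬normal=1−0.18=0.82; AND[min(a, b)] → w = 0.44
R3: mid=0.44, cold=0.62; AND[min(a, b)] → w = 0.44
R4: heavy=0.55, normal=0.18; AND[min(a, b)] → w = 0.18
Rules with consequent 'normal': {R1, R2, R3} → strengths 0.44, 0.44, 0.44
Aggregate via t-conorm [max(a, b)]: 0.44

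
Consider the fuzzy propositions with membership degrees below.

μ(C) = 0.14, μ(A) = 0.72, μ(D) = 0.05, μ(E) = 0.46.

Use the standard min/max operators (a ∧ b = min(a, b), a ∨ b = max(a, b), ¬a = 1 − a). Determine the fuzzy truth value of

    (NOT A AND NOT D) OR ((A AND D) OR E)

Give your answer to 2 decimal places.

NOT A = 1 − 0.72 = 0.28
NOT D = 1 − 0.05 = 0.95
NOT A AND NOT D = min(a, b) on (0.28, 0.95) = 0.28
A AND D = min(a, b) on (0.72, 0.05) = 0.05
(A AND D) OR E = max(a, b) on (0.05, 0.46) = 0.46
(NOT A AND NOT D) OR ((A AND D) OR E) = max(a, b) on (0.28, 0.46) = 0.46

0.46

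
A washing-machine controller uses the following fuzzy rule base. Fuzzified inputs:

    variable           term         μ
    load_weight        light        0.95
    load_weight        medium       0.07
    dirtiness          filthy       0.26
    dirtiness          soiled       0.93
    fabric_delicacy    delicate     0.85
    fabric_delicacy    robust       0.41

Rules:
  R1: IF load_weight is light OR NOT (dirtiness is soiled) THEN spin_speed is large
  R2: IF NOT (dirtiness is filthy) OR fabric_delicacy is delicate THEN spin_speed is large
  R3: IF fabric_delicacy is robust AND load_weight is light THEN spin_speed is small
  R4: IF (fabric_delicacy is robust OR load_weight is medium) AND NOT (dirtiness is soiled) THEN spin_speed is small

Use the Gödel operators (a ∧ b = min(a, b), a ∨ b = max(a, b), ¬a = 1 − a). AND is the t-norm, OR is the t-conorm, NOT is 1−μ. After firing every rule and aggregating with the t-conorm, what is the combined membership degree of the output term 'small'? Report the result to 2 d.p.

R1: light=0.95, ¬soiled=1−0.93=0.07; OR[max(a, b)] → w = 0.95
R2: ¬filthy=1−0.26=0.74, delicate=0.85; OR[max(a, b)] → w = 0.85
R3: robust=0.41, light=0.95; AND[min(a, b)] → w = 0.41
R4: (robust=0.41 OR medium=0.07) = 0.41; AND[min(a, b)] with ¬soiled=1−0.93=0.07 → w = 0.07
Rules with consequent 'small': {R3, R4} → strengths 0.41, 0.07
Aggregate via t-conorm [max(a, b)]: 0.41

0.41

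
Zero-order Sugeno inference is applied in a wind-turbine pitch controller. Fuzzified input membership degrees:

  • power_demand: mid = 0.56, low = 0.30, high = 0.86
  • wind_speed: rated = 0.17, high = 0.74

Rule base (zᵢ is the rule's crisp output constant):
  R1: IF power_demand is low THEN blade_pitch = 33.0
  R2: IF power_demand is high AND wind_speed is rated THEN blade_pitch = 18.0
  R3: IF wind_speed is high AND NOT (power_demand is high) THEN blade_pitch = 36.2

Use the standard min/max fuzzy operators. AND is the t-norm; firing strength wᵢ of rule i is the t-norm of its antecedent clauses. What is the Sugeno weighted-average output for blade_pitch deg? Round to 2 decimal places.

R1 (z=33.0): low=0.30 → w = 0.30
R2 (z=18.0): high=0.86, rated=0.17; AND[min(a, b)] → w = 0.17
R3 (z=36.2): high=0.74, ¬high=1−0.86=0.14; AND[min(a, b)] → w = 0.14
Weighted average = (0.30·33.0 + 0.17·18.0 + 0.14·36.2) / (0.30 + 0.17 + 0.14)
  = 18.0280 / 0.6100 = 29.55

29.55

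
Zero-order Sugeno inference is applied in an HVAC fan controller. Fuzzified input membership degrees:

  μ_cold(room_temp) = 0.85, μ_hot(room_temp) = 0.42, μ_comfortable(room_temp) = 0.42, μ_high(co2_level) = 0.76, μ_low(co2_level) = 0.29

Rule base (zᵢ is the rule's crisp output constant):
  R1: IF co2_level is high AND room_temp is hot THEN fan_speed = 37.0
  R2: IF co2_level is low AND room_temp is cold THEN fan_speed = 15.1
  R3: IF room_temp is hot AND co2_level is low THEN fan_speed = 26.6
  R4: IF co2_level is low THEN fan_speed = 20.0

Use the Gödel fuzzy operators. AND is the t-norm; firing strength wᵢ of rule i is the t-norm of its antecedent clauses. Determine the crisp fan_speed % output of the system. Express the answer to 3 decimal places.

R1 (z=37.0): high=0.76, hot=0.42; AND[min(a, b)] → w = 0.42
R2 (z=15.1): low=0.29, cold=0.85; AND[min(a, b)] → w = 0.29
R3 (z=26.6): hot=0.42, low=0.29; AND[min(a, b)] → w = 0.29
R4 (z=20.0): low=0.29 → w = 0.29
Weighted average = (0.42·37.0 + 0.29·15.1 + 0.29·26.6 + 0.29·20.0) / (0.42 + 0.29 + 0.29 + 0.29)
  = 33.4330 / 1.2900 = 25.917

25.917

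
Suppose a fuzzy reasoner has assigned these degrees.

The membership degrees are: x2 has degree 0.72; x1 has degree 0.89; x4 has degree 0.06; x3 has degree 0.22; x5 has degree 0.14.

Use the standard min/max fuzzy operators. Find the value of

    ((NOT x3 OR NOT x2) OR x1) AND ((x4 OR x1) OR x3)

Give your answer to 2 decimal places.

NOT x3 = 1 − 0.22 = 0.78
NOT x2 = 1 − 0.72 = 0.28
NOT x3 OR NOT x2 = max(a, b) on (0.78, 0.28) = 0.78
(NOT x3 OR NOT x2) OR x1 = max(a, b) on (0.78, 0.89) = 0.89
x4 OR x1 = max(a, b) on (0.06, 0.89) = 0.89
(x4 OR x1) OR x3 = max(a, b) on (0.89, 0.22) = 0.89
((NOT x3 OR NOT x2) OR x1) AND ((x4 OR x1) OR x3) = min(a, b) on (0.89, 0.89) = 0.89

0.89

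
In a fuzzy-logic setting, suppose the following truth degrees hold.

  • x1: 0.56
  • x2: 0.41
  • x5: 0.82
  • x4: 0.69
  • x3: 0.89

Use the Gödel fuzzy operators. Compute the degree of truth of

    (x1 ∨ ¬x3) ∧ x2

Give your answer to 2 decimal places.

0.41

¬x3 = 1 − 0.89 = 0.11
x1 ∨ ¬x3 = max(a, b) on (0.56, 0.11) = 0.56
(x1 ∨ ¬x3) ∧ x2 = min(a, b) on (0.56, 0.41) = 0.41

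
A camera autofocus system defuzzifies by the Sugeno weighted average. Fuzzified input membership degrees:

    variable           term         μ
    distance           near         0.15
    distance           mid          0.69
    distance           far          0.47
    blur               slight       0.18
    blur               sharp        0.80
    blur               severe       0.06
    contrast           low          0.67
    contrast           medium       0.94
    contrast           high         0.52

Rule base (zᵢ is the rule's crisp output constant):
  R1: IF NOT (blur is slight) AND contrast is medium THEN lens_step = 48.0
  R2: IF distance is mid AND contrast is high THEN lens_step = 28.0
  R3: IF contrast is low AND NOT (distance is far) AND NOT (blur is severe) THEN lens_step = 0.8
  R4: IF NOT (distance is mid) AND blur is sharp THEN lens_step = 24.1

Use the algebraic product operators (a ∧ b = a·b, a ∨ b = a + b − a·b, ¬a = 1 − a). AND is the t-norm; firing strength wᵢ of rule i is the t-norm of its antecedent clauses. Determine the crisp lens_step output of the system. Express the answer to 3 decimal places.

R1 (z=48.0): ¬slight=1−0.18=0.82, medium=0.94; AND[a·b] → w = 0.7708
R2 (z=28.0): mid=0.69, high=0.52; AND[a·b] → w = 0.3588
R3 (z=0.8): low=0.67, ¬far=1−0.47=0.53, ¬severe=1−0.06=0.94; AND[a·b] → w = 0.3338
R4 (z=24.1): ¬mid=1−0.69=0.31, sharp=0.80; AND[a·b] → w = 0.2480
Weighted average = (0.7708·48.0 + 0.3588·28.0 + 0.3338·0.8 + 0.2480·24.1) / (0.7708 + 0.3588 + 0.3338 + 0.2480)
  = 53.2886 / 1.7114 = 31.138

31.138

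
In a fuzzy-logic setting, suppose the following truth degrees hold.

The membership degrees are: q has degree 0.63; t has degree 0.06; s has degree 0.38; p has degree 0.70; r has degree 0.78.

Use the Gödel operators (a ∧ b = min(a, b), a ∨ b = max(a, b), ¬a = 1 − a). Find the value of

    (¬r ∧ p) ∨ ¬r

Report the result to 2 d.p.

¬r = 1 − 0.78 = 0.22
¬r ∧ p = min(a, b) on (0.22, 0.70) = 0.22
¬r = 1 − 0.78 = 0.22
(¬r ∧ p) ∨ ¬r = max(a, b) on (0.22, 0.22) = 0.22

0.22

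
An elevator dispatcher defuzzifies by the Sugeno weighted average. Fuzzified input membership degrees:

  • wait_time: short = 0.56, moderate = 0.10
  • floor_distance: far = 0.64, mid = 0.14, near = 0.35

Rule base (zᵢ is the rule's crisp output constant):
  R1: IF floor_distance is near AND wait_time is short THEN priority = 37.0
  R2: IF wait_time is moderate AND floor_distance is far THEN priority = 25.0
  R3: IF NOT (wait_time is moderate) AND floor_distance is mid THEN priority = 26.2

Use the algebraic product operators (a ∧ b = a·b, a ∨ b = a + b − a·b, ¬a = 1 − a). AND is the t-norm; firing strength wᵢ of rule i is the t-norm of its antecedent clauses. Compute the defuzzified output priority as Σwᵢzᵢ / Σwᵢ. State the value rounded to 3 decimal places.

R1 (z=37.0): near=0.35, short=0.56; AND[a·b] → w = 0.1960
R2 (z=25.0): moderate=0.10, far=0.64; AND[a·b] → w = 0.0640
R3 (z=26.2): ¬moderate=1−0.10=0.90, mid=0.14; AND[a·b] → w = 0.1260
Weighted average = (0.1960·37.0 + 0.0640·25.0 + 0.1260·26.2) / (0.1960 + 0.0640 + 0.1260)
  = 12.1532 / 0.3860 = 31.485

31.485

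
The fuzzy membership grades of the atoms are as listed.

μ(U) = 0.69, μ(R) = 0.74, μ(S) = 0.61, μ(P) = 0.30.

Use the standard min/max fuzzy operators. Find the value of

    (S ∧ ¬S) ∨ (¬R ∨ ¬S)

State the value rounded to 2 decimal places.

0.39

¬S = 1 − 0.61 = 0.39
S ∧ ¬S = min(a, b) on (0.61, 0.39) = 0.39
¬R = 1 − 0.74 = 0.26
¬S = 1 − 0.61 = 0.39
¬R ∨ ¬S = max(a, b) on (0.26, 0.39) = 0.39
(S ∧ ¬S) ∨ (¬R ∨ ¬S) = max(a, b) on (0.39, 0.39) = 0.39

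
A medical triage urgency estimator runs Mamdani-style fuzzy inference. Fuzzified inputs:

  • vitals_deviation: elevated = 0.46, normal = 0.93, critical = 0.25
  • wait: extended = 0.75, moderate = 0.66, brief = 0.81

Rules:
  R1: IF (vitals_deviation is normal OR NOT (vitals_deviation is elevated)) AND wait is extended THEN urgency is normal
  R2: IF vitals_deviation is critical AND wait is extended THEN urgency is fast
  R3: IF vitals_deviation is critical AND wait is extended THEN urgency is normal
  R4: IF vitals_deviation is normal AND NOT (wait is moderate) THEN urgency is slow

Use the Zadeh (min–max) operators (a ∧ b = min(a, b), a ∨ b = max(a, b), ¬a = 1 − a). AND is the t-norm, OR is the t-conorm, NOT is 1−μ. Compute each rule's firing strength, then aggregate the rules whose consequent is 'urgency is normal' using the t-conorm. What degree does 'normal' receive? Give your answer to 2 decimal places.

0.75

R1: (normal=0.93 OR ¬elevated=1−0.46=0.54) = 0.93; AND[min(a, b)] with extended=0.75 → w = 0.75
R2: critical=0.25, extended=0.75; AND[min(a, b)] → w = 0.25
R3: critical=0.25, extended=0.75; AND[min(a, b)] → w = 0.25
R4: normal=0.93, ¬moderate=1−0.66=0.34; AND[min(a, b)] → w = 0.34
Rules with consequent 'normal': {R1, R3} → strengths 0.75, 0.25
Aggregate via t-conorm [max(a, b)]: 0.75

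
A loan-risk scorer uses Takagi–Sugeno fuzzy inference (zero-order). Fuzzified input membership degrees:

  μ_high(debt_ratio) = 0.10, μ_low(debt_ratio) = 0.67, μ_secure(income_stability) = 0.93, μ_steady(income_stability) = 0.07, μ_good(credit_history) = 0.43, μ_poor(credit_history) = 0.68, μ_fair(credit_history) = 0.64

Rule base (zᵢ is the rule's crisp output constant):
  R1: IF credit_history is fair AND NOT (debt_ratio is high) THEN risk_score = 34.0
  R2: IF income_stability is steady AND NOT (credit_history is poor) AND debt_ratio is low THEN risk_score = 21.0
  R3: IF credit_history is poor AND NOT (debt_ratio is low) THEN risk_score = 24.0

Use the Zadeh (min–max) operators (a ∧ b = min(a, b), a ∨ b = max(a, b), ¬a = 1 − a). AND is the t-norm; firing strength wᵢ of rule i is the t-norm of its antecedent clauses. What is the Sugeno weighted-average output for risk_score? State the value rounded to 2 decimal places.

29.95

R1 (z=34.0): fair=0.64, ¬high=1−0.10=0.90; AND[min(a, b)] → w = 0.64
R2 (z=21.0): steady=0.07, ¬poor=1−0.68=0.32, low=0.67; AND[min(a, b)] → w = 0.07
R3 (z=24.0): poor=0.68, ¬low=1−0.67=0.33; AND[min(a, b)] → w = 0.33
Weighted average = (0.64·34.0 + 0.07·21.0 + 0.33·24.0) / (0.64 + 0.07 + 0.33)
  = 31.1500 / 1.0400 = 29.95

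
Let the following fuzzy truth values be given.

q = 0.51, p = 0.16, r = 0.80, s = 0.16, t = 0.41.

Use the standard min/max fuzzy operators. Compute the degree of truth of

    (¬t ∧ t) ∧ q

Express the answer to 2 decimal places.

¬t = 1 − 0.41 = 0.59
¬t ∧ t = min(a, b) on (0.59, 0.41) = 0.41
(¬t ∧ t) ∧ q = min(a, b) on (0.41, 0.51) = 0.41

0.41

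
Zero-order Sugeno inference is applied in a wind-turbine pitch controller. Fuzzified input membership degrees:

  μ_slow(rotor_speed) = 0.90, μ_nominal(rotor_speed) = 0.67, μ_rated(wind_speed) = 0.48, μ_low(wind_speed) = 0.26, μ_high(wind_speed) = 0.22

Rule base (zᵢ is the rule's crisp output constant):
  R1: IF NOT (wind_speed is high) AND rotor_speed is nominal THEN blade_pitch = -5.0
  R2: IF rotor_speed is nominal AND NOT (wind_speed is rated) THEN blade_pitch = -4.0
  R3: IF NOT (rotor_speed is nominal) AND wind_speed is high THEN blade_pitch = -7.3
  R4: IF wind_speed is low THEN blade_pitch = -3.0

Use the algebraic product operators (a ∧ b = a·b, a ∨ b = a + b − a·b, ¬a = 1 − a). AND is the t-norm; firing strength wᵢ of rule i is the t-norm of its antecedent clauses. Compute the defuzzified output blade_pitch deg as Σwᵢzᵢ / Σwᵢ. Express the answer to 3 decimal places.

-4.417

R1 (z=-5.0): ¬high=1−0.22=0.78, nominal=0.67; AND[a·b] → w = 0.5226
R2 (z=-4.0): nominal=0.67, ¬rated=1−0.48=0.52; AND[a·b] → w = 0.3484
R3 (z=-7.3): ¬nominal=1−0.67=0.33, high=0.22; AND[a·b] → w = 0.0726
R4 (z=-3.0): low=0.26 → w = 0.2600
Weighted average = (0.5226·-5.0 + 0.3484·-4.0 + 0.0726·-7.3 + 0.2600·-3.0) / (0.5226 + 0.3484 + 0.0726 + 0.2600)
  = -5.3166 / 1.2036 = -4.417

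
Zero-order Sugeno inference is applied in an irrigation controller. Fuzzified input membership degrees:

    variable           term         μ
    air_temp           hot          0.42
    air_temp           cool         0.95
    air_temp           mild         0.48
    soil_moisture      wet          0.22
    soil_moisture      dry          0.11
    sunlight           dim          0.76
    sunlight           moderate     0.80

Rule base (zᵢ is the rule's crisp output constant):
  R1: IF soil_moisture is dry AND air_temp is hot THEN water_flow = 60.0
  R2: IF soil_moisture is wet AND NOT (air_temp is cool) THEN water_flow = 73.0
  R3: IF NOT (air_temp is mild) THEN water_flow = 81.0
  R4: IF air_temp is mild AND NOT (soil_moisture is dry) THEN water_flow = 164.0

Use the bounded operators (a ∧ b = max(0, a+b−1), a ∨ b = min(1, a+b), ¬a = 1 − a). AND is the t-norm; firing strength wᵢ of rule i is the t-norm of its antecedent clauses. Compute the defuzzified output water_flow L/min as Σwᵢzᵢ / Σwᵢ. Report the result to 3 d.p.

115.506

R1 (z=60.0): dry=0.11, hot=0.42; AND[max(0, a+b−1)] → w = 0.00
R2 (z=73.0): wet=0.22, ¬cool=1−0.95=0.05; AND[max(0, a+b−1)] → w = 0.00
R3 (z=81.0): ¬mild=1−0.48=0.52 → w = 0.52
R4 (z=164.0): mild=0.48, ¬dry=1−0.11=0.89; AND[max(0, a+b−1)] → w = 0.37
Weighted average = (0.00·60.0 + 0.00·73.0 + 0.52·81.0 + 0.37·164.0) / (0.00 + 0.00 + 0.52 + 0.37)
  = 102.8000 / 0.8900 = 115.506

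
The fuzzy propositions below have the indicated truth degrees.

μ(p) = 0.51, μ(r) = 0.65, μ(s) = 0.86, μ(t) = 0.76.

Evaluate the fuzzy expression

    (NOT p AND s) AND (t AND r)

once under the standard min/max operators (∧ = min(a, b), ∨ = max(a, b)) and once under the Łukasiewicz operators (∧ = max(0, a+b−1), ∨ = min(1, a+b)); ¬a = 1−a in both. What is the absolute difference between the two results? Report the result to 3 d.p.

0.490

Under standard min/max:
  NOT p = 1 − 0.51 = 0.49
  NOT p AND s = min(a, b) on (0.49, 0.86) = 0.49
  t AND r = min(a, b) on (0.76, 0.65) = 0.65
  (NOT p AND s) AND (t AND r) = min(a, b) on (0.49, 0.65) = 0.49
  → value = 0.4900
Under Łukasiewicz:
  NOT p = 1 − 0.51 = 0.49
  NOT p AND s = max(0, a+b−1) on (0.49, 0.86) = 0.35
  t AND r = max(0, a+b−1) on (0.76, 0.65) = 0.41
  (NOT p AND s) AND (t AND r) = max(0, a+b−1) on (0.35, 0.41) = 0.00
  → value = 0.0000
|0.4900 − 0.0000| = 0.490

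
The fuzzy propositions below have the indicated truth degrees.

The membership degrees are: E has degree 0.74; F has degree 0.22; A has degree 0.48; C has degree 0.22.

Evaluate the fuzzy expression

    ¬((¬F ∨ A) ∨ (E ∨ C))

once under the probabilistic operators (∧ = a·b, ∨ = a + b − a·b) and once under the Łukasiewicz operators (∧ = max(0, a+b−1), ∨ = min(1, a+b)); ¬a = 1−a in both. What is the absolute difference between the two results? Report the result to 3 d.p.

0.023

Under probabilistic:
  ¬F = 1 − 0.2200 = 0.7800
  ¬F ∨ A = a + b − a·b on (0.7800, 0.4800) = 0.8856
  E ∨ C = a + b − a·b on (0.7400, 0.2200) = 0.7972
  (¬F ∨ A) ∨ (E ∨ C) = a + b − a·b on (0.8856, 0.7972) = 0.9768
  ¬((¬F ∨ A) ∨ (E ∨ C)) = 1 − 0.9768 = 0.0232
  → value = 0.0232
Under Łukasiewicz:
  ¬F = 1 − 0.22 = 0.78
  ¬F ∨ A = min(1, a+b) on (0.78, 0.48) = 1.00
  E ∨ C = min(1, a+b) on (0.74, 0.22) = 0.96
  (¬F ∨ A) ∨ (E ∨ C) = min(1, a+b) on (1.00, 0.96) = 1.00
  ¬((¬F ∨ A) ∨ (E ∨ C)) = 1 − 1.00 = 0.00
  → value = 0.0000
|0.0232 − 0.0000| = 0.023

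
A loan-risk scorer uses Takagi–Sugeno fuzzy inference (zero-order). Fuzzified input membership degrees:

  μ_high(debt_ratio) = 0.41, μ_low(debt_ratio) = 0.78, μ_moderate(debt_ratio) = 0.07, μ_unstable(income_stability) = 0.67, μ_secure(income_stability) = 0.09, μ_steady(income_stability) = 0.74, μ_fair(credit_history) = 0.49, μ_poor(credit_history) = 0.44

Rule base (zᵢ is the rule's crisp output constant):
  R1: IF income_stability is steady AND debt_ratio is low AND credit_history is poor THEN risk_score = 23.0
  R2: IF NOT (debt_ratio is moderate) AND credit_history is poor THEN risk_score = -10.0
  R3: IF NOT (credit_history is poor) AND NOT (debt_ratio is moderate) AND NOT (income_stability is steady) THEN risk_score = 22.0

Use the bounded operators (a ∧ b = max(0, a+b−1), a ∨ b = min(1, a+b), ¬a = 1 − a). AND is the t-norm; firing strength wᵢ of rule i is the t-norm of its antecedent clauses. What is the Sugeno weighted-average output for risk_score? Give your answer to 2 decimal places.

-10.00

R1 (z=23.0): steady=0.74, low=0.78, poor=0.44; AND[max(0, a+b−1)] → w = 0.00
R2 (z=-10.0): ¬moderate=1−0.07=0.93, poor=0.44; AND[max(0, a+b−1)] → w = 0.37
R3 (z=22.0): ¬poor=1−0.44=0.56, ¬moderate=1−0.07=0.93, ¬steady=1−0.74=0.26; AND[max(0, a+b−1)] → w = 0.00
Weighted average = (0.00·23.0 + 0.37·-10.0 + 0.00·22.0) / (0.00 + 0.37 + 0.00)
  = -3.7000 / 0.3700 = -10.00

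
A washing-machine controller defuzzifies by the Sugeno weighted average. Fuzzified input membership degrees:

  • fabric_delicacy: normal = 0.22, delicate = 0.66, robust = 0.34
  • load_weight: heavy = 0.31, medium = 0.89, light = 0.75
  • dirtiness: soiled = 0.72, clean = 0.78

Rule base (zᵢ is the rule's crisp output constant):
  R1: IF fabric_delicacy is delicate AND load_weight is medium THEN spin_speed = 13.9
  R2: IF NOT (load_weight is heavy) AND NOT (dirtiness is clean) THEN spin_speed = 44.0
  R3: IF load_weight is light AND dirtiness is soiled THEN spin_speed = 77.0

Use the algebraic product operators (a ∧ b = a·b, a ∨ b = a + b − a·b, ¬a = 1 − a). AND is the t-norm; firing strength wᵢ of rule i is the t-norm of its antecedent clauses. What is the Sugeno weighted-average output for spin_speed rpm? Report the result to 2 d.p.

R1 (z=13.9): delicate=0.66, medium=0.89; AND[a·b] → w = 0.5874
R2 (z=44.0): ¬heavy=1−0.31=0.69, ¬clean=1−0.78=0.22; AND[a·b] → w = 0.1518
R3 (z=77.0): light=0.75, soiled=0.72; AND[a·b] → w = 0.5400
Weighted average = (0.5874·13.9 + 0.1518·44.0 + 0.5400·77.0) / (0.5874 + 0.1518 + 0.5400)
  = 56.4241 / 1.2792 = 44.11

44.11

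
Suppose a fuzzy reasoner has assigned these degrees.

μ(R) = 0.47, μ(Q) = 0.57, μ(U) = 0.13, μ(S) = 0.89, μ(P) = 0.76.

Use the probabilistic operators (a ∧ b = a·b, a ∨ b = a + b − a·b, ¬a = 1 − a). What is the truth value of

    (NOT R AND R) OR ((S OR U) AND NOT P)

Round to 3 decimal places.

NOT R = 1 − 0.4700 = 0.5300
NOT R AND R = a·b on (0.5300, 0.4700) = 0.2491
S OR U = a + b − a·b on (0.8900, 0.1300) = 0.9043
NOT P = 1 − 0.7600 = 0.2400
(S OR U) AND NOT P = a·b on (0.9043, 0.2400) = 0.2170
(NOT R AND R) OR ((S OR U) AND NOT P) = a + b − a·b on (0.2491, 0.2170) = 0.4121

0.412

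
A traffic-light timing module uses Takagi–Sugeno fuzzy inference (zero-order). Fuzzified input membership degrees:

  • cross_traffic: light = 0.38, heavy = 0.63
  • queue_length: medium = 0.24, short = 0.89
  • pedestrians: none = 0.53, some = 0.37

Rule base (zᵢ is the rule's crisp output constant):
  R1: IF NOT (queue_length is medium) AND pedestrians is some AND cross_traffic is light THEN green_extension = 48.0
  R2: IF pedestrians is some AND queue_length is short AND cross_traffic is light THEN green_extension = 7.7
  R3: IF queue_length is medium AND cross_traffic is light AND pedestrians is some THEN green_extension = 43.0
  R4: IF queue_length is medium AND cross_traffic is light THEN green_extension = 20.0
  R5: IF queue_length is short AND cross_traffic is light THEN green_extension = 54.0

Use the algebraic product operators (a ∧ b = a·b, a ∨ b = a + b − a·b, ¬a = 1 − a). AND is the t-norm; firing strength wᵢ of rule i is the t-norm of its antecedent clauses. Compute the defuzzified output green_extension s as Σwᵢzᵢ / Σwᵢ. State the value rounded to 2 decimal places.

R1 (z=48.0): ¬medium=1−0.24=0.76, some=0.37, light=0.38; AND[a·b] → w = 0.1069
R2 (z=7.7): some=0.37, short=0.89, light=0.38; AND[a·b] → w = 0.1251
R3 (z=43.0): medium=0.24, light=0.38, some=0.37; AND[a·b] → w = 0.0337
R4 (z=20.0): medium=0.24, light=0.38; AND[a·b] → w = 0.0912
R5 (z=54.0): short=0.89, light=0.38; AND[a·b] → w = 0.3382
Weighted average = (0.1069·48.0 + 0.1251·7.7 + 0.0337·43.0 + 0.0912·20.0 + 0.3382·54.0) / (0.1069 + 0.1251 + 0.0337 + 0.0912 + 0.3382)
  = 27.6304 / 0.6951 = 39.75

39.75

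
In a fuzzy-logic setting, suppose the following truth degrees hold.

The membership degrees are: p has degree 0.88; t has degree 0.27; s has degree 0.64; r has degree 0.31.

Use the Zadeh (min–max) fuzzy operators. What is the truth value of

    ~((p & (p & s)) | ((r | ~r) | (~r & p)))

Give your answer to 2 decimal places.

0.31

p & s = min(a, b) on (0.88, 0.64) = 0.64
p & (p & s) = min(a, b) on (0.88, 0.64) = 0.64
~r = 1 − 0.31 = 0.69
r | ~r = max(a, b) on (0.31, 0.69) = 0.69
~r = 1 − 0.31 = 0.69
~r & p = min(a, b) on (0.69, 0.88) = 0.69
(r | ~r) | (~r & p) = max(a, b) on (0.69, 0.69) = 0.69
(p & (p & s)) | ((r | ~r) | (~r & p)) = max(a, b) on (0.64, 0.69) = 0.69
~((p & (p & s)) | ((r | ~r) | (~r & p))) = 1 − 0.69 = 0.31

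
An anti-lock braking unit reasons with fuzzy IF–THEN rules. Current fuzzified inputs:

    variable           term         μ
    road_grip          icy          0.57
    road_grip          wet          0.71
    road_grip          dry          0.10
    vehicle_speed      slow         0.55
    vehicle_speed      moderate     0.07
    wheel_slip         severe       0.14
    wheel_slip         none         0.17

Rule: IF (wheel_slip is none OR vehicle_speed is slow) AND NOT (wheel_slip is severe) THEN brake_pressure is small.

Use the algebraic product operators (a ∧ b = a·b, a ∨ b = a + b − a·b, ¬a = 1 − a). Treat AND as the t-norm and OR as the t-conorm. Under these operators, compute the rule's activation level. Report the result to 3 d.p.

0.539

firing strength: (none=0.17 OR slow=0.55) = 0.6265; AND[a·b] with ¬severe=1−0.14=0.86 → w = 0.5388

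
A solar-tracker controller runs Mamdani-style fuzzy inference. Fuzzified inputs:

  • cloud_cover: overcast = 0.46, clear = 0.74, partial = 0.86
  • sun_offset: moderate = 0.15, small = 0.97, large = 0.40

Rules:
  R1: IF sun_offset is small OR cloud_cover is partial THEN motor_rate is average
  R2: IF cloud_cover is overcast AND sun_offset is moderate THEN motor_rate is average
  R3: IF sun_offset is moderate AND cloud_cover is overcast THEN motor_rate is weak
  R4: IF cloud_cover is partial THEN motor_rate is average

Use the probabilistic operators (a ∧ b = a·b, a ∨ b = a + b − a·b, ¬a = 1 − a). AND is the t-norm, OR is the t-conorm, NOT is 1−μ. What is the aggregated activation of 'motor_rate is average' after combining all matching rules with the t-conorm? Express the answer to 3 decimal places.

0.999

R1: small=0.97, partial=0.86; OR[a + b − a·b] → w = 0.9958
R2: overcast=0.46, moderate=0.15; AND[a·b] → w = 0.0690
R3: moderate=0.15, overcast=0.46; AND[a·b] → w = 0.0690
R4: partial=0.86 → w = 0.8600
Rules with consequent 'average': {R1, R2, R4} → strengths 0.9958, 0.0690, 0.8600
Aggregate via t-conorm [a + b − a·b]: 0.9995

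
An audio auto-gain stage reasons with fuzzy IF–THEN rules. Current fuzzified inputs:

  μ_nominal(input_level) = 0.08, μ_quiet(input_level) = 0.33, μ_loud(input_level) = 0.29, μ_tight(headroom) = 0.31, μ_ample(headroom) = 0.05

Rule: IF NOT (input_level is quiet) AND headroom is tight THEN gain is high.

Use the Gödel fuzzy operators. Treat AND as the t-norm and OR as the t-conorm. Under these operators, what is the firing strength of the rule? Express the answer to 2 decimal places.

0.31

firing strength: ¬quiet=1−0.33=0.67, tight=0.31; AND[min(a, b)] → w = 0.31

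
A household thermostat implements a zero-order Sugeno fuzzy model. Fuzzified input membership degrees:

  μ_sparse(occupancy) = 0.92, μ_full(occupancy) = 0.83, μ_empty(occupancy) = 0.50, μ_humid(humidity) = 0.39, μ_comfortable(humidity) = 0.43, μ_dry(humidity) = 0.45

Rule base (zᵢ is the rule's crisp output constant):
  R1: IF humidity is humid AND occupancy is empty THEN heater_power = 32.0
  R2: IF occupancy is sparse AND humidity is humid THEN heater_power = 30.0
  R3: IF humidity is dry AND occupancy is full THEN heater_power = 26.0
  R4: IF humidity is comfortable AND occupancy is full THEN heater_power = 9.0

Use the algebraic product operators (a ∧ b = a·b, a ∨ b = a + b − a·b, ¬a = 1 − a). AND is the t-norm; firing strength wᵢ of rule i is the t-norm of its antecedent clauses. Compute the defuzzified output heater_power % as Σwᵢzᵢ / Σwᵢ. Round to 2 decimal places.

R1 (z=32.0): humid=0.39, empty=0.50; AND[a·b] → w = 0.1950
R2 (z=30.0): sparse=0.92, humid=0.39; AND[a·b] → w = 0.3588
R3 (z=26.0): dry=0.45, full=0.83; AND[a·b] → w = 0.3735
R4 (z=9.0): comfortable=0.43, full=0.83; AND[a·b] → w = 0.3569
Weighted average = (0.1950·32.0 + 0.3588·30.0 + 0.3735·26.0 + 0.3569·9.0) / (0.1950 + 0.3588 + 0.3735 + 0.3569)
  = 29.9271 / 1.2842 = 23.30

23.30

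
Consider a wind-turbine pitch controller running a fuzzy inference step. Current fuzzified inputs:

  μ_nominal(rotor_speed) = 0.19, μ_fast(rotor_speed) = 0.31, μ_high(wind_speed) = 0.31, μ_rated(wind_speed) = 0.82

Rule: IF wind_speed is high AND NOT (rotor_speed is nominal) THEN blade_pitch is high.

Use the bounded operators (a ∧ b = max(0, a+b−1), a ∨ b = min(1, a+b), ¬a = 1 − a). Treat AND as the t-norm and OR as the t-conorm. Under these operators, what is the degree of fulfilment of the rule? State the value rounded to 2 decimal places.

firing strength: high=0.31, ¬nominal=1−0.19=0.81; AND[max(0, a+b−1)] → w = 0.12

0.12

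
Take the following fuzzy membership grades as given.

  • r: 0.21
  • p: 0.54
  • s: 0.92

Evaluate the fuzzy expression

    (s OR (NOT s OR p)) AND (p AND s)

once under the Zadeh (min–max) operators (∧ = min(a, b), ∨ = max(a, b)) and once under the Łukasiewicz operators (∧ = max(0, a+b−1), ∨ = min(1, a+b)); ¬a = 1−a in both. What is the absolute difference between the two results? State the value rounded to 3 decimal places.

0.080

Under Zadeh (min–max):
  NOT s = 1 − 0.92 = 0.08
  NOT s OR p = max(a, b) on (0.08, 0.54) = 0.54
  s OR (NOT s OR p) = max(a, b) on (0.92, 0.54) = 0.92
  p AND s = min(a, b) on (0.54, 0.92) = 0.54
  (s OR (NOT s OR p)) AND (p AND s) = min(a, b) on (0.92, 0.54) = 0.54
  → value = 0.5400
Under Łukasiewicz:
  NOT s = 1 − 0.92 = 0.08
  NOT s OR p = min(1, a+b) on (0.08, 0.54) = 0.62
  s OR (NOT s OR p) = min(1, a+b) on (0.92, 0.62) = 1.00
  p AND s = max(0, a+b−1) on (0.54, 0.92) = 0.46
  (s OR (NOT s OR p)) AND (p AND s) = max(0, a+b−1) on (1.00, 0.46) = 0.46
  → value = 0.4600
|0.5400 − 0.4600| = 0.080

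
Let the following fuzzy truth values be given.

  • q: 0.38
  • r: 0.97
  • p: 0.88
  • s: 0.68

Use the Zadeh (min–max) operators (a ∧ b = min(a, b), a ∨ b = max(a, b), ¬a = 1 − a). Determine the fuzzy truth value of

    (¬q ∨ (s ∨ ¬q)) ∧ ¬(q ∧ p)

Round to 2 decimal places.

¬q = 1 − 0.38 = 0.62
¬q = 1 − 0.38 = 0.62
s ∨ ¬q = max(a, b) on (0.68, 0.62) = 0.68
¬q ∨ (s ∨ ¬q) = max(a, b) on (0.62, 0.68) = 0.68
q ∧ p = min(a, b) on (0.38, 0.88) = 0.38
¬(q ∧ p) = 1 − 0.38 = 0.62
(¬q ∨ (s ∨ ¬q)) ∧ ¬(q ∧ p) = min(a, b) on (0.68, 0.62) = 0.62

0.62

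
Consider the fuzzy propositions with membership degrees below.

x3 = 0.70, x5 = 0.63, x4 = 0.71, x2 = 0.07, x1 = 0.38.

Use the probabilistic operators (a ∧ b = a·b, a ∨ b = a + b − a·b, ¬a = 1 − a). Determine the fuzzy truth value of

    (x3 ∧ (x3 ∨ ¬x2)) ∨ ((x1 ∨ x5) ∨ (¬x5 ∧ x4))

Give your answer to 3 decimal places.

¬x2 = 1 − 0.0700 = 0.9300
x3 ∨ ¬x2 = a + b − a·b on (0.7000, 0.9300) = 0.9790
x3 ∧ (x3 ∨ ¬x2) = a·b on (0.7000, 0.9790) = 0.6853
x1 ∨ x5 = a + b − a·b on (0.3800, 0.6300) = 0.7706
¬x5 = 1 − 0.6300 = 0.3700
¬x5 ∧ x4 = a·b on (0.3700, 0.7100) = 0.2627
(x1 ∨ x5) ∨ (¬x5 ∧ x4) = a + b − a·b on (0.7706, 0.2627) = 0.8309
(x3 ∧ (x3 ∨ ¬x2)) ∨ ((x1 ∨ x5) ∨ (¬x5 ∧ x4)) = a + b − a·b on (0.6853, 0.8309) = 0.9468

0.947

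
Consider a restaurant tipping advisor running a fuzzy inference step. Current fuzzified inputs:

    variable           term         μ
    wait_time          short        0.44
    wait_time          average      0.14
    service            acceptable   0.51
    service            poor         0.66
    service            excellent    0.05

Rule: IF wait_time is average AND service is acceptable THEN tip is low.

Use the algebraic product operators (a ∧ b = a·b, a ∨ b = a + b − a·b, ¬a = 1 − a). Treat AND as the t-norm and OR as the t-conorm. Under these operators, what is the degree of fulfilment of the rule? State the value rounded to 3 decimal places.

firing strength: average=0.14, acceptable=0.51; AND[a·b] → w = 0.0714

0.071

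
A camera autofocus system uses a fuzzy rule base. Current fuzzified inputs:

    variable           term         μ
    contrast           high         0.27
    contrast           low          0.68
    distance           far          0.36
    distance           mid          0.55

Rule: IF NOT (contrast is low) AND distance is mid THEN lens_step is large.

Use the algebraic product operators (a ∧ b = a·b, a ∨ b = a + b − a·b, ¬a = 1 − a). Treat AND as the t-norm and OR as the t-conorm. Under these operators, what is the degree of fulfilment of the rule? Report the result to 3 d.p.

0.176

firing strength: ¬low=1−0.68=0.32, mid=0.55; AND[a·b] → w = 0.1760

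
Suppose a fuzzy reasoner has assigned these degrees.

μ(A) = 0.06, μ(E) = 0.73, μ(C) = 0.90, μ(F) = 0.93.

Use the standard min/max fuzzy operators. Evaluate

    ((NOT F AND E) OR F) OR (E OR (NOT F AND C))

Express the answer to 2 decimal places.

NOT F = 1 − 0.93 = 0.07
NOT F AND E = min(a, b) on (0.07, 0.73) = 0.07
(NOT F AND E) OR F = max(a, b) on (0.07, 0.93) = 0.93
NOT F = 1 − 0.93 = 0.07
NOT F AND C = min(a, b) on (0.07, 0.90) = 0.07
E OR (NOT F AND C) = max(a, b) on (0.73, 0.07) = 0.73
((NOT F AND E) OR F) OR (E OR (NOT F AND C)) = max(a, b) on (0.93, 0.73) = 0.93

0.93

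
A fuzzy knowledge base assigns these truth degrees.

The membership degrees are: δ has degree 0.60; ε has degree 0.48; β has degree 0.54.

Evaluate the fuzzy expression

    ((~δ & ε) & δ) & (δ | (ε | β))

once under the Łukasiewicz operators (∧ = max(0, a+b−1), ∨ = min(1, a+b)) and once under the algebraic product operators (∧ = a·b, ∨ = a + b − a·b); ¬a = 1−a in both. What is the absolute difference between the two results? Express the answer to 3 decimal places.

0.104

Under Łukasiewicz:
  ~δ = 1 − 0.60 = 0.40
  ~δ & ε = max(0, a+b−1) on (0.40, 0.48) = 0.00
  (~δ & ε) & δ = max(0, a+b−1) on (0.00, 0.60) = 0.00
  ε | β = min(1, a+b) on (0.48, 0.54) = 1.00
  δ | (ε | β) = min(1, a+b) on (0.60, 1.00) = 1.00
  ((~δ & ε) & δ) & (δ | (ε | β)) = max(0, a+b−1) on (0.00, 1.00) = 0.00
  → value = 0.0000
Under algebraic product:
  ~δ = 1 − 0.6000 = 0.4000
  ~δ & ε = a·b on (0.4000, 0.4800) = 0.1920
  (~δ & ε) & δ = a·b on (0.1920, 0.6000) = 0.1152
  ε | β = a + b − a·b on (0.4800, 0.5400) = 0.7608
  δ | (ε | β) = a + b − a·b on (0.6000, 0.7608) = 0.9043
  ((~δ & ε) & δ) & (δ | (ε | β)) = a·b on (0.1152, 0.9043) = 0.1042
  → value = 0.1042
|0.0000 − 0.1042| = 0.104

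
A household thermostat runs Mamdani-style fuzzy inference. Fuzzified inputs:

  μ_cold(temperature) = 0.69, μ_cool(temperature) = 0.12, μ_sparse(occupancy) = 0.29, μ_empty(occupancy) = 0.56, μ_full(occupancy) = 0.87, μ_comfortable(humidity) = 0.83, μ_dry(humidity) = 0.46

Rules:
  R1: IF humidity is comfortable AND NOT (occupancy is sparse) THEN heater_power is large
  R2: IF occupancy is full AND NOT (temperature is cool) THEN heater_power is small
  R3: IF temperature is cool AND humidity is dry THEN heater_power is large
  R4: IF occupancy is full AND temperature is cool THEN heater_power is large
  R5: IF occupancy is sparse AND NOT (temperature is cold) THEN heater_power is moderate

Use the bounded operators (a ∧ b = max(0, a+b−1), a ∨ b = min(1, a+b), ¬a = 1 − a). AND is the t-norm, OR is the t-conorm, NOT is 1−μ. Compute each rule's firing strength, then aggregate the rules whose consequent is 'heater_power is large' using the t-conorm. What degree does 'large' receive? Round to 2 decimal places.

0.54

R1: comfortable=0.83, ¬sparse=1−0.29=0.71; AND[max(0, a+b−1)] → w = 0.54
R2: full=0.87, ¬cool=1−0.12=0.88; AND[max(0, a+b−1)] → w = 0.75
R3: cool=0.12, dry=0.46; AND[max(0, a+b−1)] → w = 0.00
R4: full=0.87, cool=0.12; AND[max(0, a+b−1)] → w = 0.00
R5: sparse=0.29, ¬cold=1−0.69=0.31; AND[max(0, a+b−1)] → w = 0.00
Rules with consequent 'large': {R1, R3, R4} → strengths 0.54, 0.00, 0.00
Aggregate via t-conorm [min(1, a+b)]: 0.54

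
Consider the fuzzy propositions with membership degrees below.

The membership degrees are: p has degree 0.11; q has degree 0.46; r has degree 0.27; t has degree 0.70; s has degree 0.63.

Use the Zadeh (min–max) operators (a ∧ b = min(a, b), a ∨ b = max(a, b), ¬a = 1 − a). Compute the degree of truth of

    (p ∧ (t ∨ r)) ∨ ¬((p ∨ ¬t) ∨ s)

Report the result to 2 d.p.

t ∨ r = max(a, b) on (0.70, 0.27) = 0.70
p ∧ (t ∨ r) = min(a, b) on (0.11, 0.70) = 0.11
¬t = 1 − 0.70 = 0.30
p ∨ ¬t = max(a, b) on (0.11, 0.30) = 0.30
(p ∨ ¬t) ∨ s = max(a, b) on (0.30, 0.63) = 0.63
¬((p ∨ ¬t) ∨ s) = 1 − 0.63 = 0.37
(p ∧ (t ∨ r)) ∨ ¬((p ∨ ¬t) ∨ s) = max(a, b) on (0.11, 0.37) = 0.37

0.37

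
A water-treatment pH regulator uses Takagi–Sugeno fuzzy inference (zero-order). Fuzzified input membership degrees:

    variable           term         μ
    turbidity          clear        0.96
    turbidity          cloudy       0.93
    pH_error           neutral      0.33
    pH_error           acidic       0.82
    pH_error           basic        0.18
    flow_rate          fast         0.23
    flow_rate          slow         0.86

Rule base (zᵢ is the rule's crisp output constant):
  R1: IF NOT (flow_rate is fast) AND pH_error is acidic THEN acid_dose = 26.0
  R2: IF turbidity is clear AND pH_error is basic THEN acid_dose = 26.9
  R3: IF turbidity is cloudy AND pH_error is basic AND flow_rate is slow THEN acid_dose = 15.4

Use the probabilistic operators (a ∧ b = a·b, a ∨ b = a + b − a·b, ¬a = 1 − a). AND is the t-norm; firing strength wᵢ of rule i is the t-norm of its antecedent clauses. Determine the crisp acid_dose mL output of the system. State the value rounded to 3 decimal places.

24.555

R1 (z=26.0): ¬fast=1−0.23=0.77, acidic=0.82; AND[a·b] → w = 0.6314
R2 (z=26.9): clear=0.96, basic=0.18; AND[a·b] → w = 0.1728
R3 (z=15.4): cloudy=0.93, basic=0.18, slow=0.86; AND[a·b] → w = 0.1440
Weighted average = (0.6314·26.0 + 0.1728·26.9 + 0.1440·15.4) / (0.6314 + 0.1728 + 0.1440)
  = 23.2818 / 0.9482 = 24.555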